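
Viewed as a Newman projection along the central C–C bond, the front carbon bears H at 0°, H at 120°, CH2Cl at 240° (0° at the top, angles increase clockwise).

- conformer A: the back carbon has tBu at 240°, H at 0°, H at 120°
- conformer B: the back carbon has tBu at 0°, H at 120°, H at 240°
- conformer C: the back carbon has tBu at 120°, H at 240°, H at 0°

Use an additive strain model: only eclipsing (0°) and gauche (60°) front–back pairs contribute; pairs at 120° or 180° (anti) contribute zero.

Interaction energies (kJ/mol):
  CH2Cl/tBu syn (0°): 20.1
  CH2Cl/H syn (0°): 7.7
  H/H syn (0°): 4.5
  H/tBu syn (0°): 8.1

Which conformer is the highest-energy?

A (eclipsed): H(0°)/H(0°) eclipsed 4.5; H(120°)/H(120°) eclipsed 4.5; CH2Cl(240°)/tBu(240°) eclipsed 20.1 → 29.1 kJ/mol.
B (eclipsed): H(0°)/tBu(0°) eclipsed 8.1; H(120°)/H(120°) eclipsed 4.5; CH2Cl(240°)/H(240°) eclipsed 7.7 → 20.3 kJ/mol.
C (eclipsed): H(0°)/H(0°) eclipsed 4.5; H(120°)/tBu(120°) eclipsed 8.1; CH2Cl(240°)/H(240°) eclipsed 7.7 → 20.3 kJ/mol.
A has the highest total (29.1 kJ/mol).

A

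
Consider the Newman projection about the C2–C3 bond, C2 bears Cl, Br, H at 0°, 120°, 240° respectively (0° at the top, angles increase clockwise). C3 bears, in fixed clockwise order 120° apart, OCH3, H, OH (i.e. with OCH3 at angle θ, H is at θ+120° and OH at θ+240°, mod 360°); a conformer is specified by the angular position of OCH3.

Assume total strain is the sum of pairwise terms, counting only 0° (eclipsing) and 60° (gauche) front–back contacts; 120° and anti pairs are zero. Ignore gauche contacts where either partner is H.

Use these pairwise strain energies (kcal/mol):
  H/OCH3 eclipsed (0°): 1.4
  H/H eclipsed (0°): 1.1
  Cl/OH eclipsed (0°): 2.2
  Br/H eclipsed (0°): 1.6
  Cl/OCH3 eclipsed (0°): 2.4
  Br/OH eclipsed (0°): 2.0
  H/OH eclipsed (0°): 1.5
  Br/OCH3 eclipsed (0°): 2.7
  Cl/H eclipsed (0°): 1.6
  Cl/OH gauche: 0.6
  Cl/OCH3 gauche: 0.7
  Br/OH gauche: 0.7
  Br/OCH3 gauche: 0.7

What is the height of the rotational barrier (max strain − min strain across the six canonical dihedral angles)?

OCH3 at 0° is eclipsed. Cl at 0° is eclipsed with OCH3 at 0° (2.4); Br at 120° is eclipsed with H at 120° (1.6); H at 240° is eclipsed with OH at 240° (1.5). Total 5.5 kcal/mol.
OCH3 at 60° is staggered. Cl at 0° is gauche with OCH3 at 60° (0.7); Cl at 0° is gauche with OH at 300° (0.6); Br at 120° is gauche with OCH3 at 60° (0.7). Total 2.0 kcal/mol.
OCH3 at 120° is eclipsed. Cl at 0° is eclipsed with OH at 0° (2.2); Br at 120° is eclipsed with OCH3 at 120° (2.7); H at 240° is eclipsed with H at 240° (1.1). Total 6.0 kcal/mol.
OCH3 at 180° is staggered. Cl at 0° is gauche with OH at 60° (0.6); Br at 120° is gauche with OCH3 at 180° (0.7); Br at 120° is gauche with OH at 60° (0.7). Total 2.0 kcal/mol.
OCH3 at 240° is eclipsed. Cl at 0° is eclipsed with H at 0° (1.6); Br at 120° is eclipsed with OH at 120° (2.0); H at 240° is eclipsed with OCH3 at 240° (1.4). Total 5.0 kcal/mol.
OCH3 at 300° is staggered. Cl at 0° is gauche with OCH3 at 300° (0.7); Br at 120° is gauche with OH at 180° (0.7). Total 1.4 kcal/mol.
Max at 120° (6.0 kcal/mol), min at 300° (1.4 kcal/mol); barrier = 4.6 kcal/mol.

4.6 kcal/mol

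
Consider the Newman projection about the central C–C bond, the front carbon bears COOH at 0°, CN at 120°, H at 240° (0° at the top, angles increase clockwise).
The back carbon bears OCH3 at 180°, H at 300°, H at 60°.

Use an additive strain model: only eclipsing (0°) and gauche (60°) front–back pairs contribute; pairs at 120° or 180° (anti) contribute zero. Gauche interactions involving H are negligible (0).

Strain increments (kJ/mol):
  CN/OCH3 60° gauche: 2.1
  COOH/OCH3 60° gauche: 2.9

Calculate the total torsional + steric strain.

This conformer (staggered): CN(120°)/OCH3(180°) gauche 2.1 → 2.1 kJ/mol.

2.1 kJ/mol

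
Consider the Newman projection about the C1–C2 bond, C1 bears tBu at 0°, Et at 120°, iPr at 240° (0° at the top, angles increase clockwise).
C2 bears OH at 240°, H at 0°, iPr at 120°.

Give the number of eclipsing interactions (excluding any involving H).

2

Non-H eclipsing pairs: Et(120°)/iPr(120°); iPr(240°)/OH(240°) — 2 interactions.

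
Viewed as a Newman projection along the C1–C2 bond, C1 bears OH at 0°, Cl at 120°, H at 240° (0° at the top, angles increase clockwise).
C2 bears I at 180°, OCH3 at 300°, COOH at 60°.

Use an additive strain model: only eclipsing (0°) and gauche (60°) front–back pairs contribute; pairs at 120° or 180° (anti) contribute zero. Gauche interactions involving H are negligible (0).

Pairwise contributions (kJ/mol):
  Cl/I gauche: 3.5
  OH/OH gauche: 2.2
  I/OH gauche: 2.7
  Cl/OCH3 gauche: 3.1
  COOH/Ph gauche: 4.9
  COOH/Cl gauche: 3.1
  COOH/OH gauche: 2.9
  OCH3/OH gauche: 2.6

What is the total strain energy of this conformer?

12.1 kJ/mol

This conformer (staggered): OH(0°)/OCH3(300°) gauche 2.6; OH(0°)/COOH(60°) gauche 2.9; Cl(120°)/I(180°) gauche 3.5; Cl(120°)/COOH(60°) gauche 3.1 → 12.1 kJ/mol.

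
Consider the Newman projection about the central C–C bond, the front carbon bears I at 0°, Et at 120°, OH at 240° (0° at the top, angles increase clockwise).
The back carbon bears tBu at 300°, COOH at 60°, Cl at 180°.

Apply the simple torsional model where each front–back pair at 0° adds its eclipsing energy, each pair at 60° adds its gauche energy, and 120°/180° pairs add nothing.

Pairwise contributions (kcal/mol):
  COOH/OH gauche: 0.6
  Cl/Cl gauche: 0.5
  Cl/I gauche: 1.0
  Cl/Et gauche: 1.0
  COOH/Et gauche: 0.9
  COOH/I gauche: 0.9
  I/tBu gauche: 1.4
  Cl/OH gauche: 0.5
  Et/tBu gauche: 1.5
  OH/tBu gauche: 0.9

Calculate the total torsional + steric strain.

This conformer (staggered): I(0°)/tBu(300°) gauche 1.4; I(0°)/COOH(60°) gauche 0.9; Et(120°)/COOH(60°) gauche 0.9; Et(120°)/Cl(180°) gauche 1.0; OH(240°)/tBu(300°) gauche 0.9; OH(240°)/Cl(180°) gauche 0.5 → 5.6 kcal/mol.

5.6 kcal/mol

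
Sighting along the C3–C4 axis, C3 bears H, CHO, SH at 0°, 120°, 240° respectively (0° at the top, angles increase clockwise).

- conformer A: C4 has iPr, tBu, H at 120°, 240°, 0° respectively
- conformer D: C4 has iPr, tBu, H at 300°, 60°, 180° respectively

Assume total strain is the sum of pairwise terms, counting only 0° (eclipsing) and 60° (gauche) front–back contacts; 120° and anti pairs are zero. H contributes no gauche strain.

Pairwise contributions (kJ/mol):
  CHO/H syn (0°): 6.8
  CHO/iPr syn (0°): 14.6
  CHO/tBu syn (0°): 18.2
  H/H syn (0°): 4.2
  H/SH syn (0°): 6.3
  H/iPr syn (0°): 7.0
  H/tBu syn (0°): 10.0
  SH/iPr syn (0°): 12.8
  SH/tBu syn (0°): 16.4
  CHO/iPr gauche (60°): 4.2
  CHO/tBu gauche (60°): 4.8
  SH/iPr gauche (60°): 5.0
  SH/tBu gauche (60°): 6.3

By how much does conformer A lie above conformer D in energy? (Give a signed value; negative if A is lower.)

+25.4 kJ/mol

A (eclipsed): H(0°)/H(0°) eclipsed 4.2; CHO(120°)/iPr(120°) eclipsed 14.6; SH(240°)/tBu(240°) eclipsed 16.4 → 35.2 kJ/mol.
D (staggered): CHO(120°)/tBu(60°) gauche 4.8; SH(240°)/iPr(300°) gauche 5.0 → 9.8 kJ/mol.
E(A) − E(D) = 35.2 − 9.8 = +25.4 kJ/mol.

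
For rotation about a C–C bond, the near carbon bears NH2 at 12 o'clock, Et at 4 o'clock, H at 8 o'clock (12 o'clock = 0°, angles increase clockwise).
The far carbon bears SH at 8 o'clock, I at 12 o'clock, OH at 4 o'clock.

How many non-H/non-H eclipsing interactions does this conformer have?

Non-H eclipsing pairs: NH2(0°)/I(0°); Et(120°)/OH(120°) — 2 interactions.

2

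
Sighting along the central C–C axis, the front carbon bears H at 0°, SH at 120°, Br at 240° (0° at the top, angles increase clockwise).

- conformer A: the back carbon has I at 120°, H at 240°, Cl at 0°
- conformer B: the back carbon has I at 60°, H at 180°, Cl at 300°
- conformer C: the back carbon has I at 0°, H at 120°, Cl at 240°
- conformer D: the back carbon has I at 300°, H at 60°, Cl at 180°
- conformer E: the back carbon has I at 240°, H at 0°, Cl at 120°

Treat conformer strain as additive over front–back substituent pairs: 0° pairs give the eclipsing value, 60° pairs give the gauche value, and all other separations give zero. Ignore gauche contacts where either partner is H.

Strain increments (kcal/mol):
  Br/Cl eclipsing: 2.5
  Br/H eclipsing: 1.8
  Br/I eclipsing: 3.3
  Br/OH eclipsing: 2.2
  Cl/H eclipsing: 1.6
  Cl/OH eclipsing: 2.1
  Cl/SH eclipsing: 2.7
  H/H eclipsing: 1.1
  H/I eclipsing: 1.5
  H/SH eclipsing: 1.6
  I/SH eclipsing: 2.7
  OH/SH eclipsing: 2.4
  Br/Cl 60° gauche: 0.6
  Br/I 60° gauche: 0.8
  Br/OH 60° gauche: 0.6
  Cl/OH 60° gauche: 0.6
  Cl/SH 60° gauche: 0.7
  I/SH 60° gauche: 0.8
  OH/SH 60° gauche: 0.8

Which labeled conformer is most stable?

B

A is eclipsed. H at 0° is eclipsed with Cl at 0° (1.6); SH at 120° is eclipsed with I at 120° (2.7); Br at 240° is eclipsed with H at 240° (1.8). Total 6.1 kcal/mol.
B is staggered. SH at 120° is gauche with I at 60° (0.8); Br at 240° is gauche with Cl at 300° (0.6). Total 1.4 kcal/mol.
C is eclipsed. H at 0° is eclipsed with I at 0° (1.5); SH at 120° is eclipsed with H at 120° (1.6); Br at 240° is eclipsed with Cl at 240° (2.5). Total 5.6 kcal/mol.
D is staggered. SH at 120° is gauche with Cl at 180° (0.7); Br at 240° is gauche with I at 300° (0.8); Br at 240° is gauche with Cl at 180° (0.6). Total 2.1 kcal/mol.
E is eclipsed. H at 0° is eclipsed with H at 0° (1.1); SH at 120° is eclipsed with Cl at 120° (2.7); Br at 240° is eclipsed with I at 240° (3.3). Total 7.1 kcal/mol.
B has the lowest total (1.4 kcal/mol).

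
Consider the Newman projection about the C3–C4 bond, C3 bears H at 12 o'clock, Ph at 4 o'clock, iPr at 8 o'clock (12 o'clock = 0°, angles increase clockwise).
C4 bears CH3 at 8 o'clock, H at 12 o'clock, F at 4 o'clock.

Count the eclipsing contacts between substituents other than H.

2

Non-H eclipsing pairs: Ph(120°)/F(120°); iPr(240°)/CH3(240°) — 2 interactions.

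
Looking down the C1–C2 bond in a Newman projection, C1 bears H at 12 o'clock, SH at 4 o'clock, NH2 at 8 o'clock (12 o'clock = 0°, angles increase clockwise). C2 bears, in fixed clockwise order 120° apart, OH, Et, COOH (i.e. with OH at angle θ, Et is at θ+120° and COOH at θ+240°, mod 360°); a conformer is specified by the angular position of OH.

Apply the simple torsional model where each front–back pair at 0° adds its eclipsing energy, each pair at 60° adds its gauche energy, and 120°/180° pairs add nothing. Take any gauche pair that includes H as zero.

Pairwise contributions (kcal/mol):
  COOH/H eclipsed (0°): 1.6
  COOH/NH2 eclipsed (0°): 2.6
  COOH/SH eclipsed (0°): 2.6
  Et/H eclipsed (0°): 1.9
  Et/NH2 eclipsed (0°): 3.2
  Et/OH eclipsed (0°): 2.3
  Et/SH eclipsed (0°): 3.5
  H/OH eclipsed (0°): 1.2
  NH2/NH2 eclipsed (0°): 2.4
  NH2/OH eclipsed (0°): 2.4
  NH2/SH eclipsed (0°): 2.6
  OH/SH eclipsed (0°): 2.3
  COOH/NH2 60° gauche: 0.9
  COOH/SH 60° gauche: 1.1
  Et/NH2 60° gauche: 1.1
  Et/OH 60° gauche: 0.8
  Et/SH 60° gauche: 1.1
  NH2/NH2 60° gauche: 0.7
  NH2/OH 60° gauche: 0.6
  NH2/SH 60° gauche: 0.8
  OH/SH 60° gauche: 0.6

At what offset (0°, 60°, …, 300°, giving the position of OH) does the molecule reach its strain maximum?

0°

OH at 0° (eclipsed): H(0°)/OH(0°) eclipsed 1.2; SH(120°)/Et(120°) eclipsed 3.5; NH2(240°)/COOH(240°) eclipsed 2.6 → 7.3 kcal/mol.
OH at 60° (staggered): SH(120°)/OH(60°) gauche 0.6; SH(120°)/Et(180°) gauche 1.1; NH2(240°)/Et(180°) gauche 1.1; NH2(240°)/COOH(300°) gauche 0.9 → 3.7 kcal/mol.
OH at 120° (eclipsed): H(0°)/COOH(0°) eclipsed 1.6; SH(120°)/OH(120°) eclipsed 2.3; NH2(240°)/Et(240°) eclipsed 3.2 → 7.1 kcal/mol.
OH at 180° (staggered): SH(120°)/OH(180°) gauche 0.6; SH(120°)/COOH(60°) gauche 1.1; NH2(240°)/OH(180°) gauche 0.6; NH2(240°)/Et(300°) gauche 1.1 → 3.4 kcal/mol.
OH at 240° (eclipsed): H(0°)/Et(0°) eclipsed 1.9; SH(120°)/COOH(120°) eclipsed 2.6; NH2(240°)/OH(240°) eclipsed 2.4 → 6.9 kcal/mol.
OH at 300° (staggered): SH(120°)/Et(60°) gauche 1.1; SH(120°)/COOH(180°) gauche 1.1; NH2(240°)/OH(300°) gauche 0.6; NH2(240°)/COOH(180°) gauche 0.9 → 3.7 kcal/mol.
The maximum (7.3 kcal/mol) occurs with OH at 0°.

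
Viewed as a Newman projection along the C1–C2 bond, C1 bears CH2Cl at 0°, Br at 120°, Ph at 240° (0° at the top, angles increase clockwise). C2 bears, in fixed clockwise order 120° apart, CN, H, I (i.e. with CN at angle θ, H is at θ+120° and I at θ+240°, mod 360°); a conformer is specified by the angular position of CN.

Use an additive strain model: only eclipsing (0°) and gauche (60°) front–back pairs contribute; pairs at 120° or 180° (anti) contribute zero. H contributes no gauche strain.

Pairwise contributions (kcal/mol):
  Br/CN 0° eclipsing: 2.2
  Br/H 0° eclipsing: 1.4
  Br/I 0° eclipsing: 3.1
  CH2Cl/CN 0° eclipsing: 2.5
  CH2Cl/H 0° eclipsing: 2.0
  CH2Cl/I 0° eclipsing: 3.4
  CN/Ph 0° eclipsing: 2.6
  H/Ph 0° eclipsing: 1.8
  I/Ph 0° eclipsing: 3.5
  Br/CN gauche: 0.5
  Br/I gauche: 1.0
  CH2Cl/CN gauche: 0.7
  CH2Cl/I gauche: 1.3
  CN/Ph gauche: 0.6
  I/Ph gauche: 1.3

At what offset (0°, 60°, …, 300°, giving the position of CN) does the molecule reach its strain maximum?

CN at 0° (eclipsed): CH2Cl–CN eclipsed, Br–H eclipsed, Ph–I eclipsed; 2.5 + 1.4 + 3.5 = 7.4 kcal/mol.
CN at 60° (staggered): CH2Cl–CN gauche, CH2Cl–I gauche, Br–CN gauche, Ph–I gauche; 0.7 + 1.3 + 0.5 + 1.3 = 3.8 kcal/mol.
CN at 120° (eclipsed): CH2Cl–I eclipsed, Br–CN eclipsed, Ph–H eclipsed; 3.4 + 2.2 + 1.8 = 7.4 kcal/mol.
CN at 180° (staggered): CH2Cl–I gauche, Br–CN gauche, Br–I gauche, Ph–CN gauche; 1.3 + 0.5 + 1.0 + 0.6 = 3.4 kcal/mol.
CN at 240° (eclipsed): CH2Cl–H eclipsed, Br–I eclipsed, Ph–CN eclipsed; 2.0 + 3.1 + 2.6 = 7.7 kcal/mol.
CN at 300° (staggered): CH2Cl–CN gauche, Br–I gauche, Ph–CN gauche, Ph–I gauche; 0.7 + 1.0 + 0.6 + 1.3 = 3.6 kcal/mol.
The maximum (7.7 kcal/mol) occurs with CN at 240°.

240°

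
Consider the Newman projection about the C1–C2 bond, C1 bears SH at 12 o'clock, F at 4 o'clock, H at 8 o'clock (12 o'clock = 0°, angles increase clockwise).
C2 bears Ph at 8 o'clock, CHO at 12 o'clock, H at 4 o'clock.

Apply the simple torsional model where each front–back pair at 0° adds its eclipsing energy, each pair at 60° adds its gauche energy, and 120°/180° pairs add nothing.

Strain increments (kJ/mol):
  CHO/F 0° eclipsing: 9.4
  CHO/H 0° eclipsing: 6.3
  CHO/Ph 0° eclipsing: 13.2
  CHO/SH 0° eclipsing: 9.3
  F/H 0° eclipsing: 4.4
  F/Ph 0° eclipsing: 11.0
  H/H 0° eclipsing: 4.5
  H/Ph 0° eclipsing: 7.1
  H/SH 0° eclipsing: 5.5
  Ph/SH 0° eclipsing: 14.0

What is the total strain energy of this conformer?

20.8 kJ/mol

This conformer is eclipsed. SH at 0° is eclipsed with CHO at 0° (9.3); F at 120° is eclipsed with H at 120° (4.4); H at 240° is eclipsed with Ph at 240° (7.1). Total 20.8 kJ/mol.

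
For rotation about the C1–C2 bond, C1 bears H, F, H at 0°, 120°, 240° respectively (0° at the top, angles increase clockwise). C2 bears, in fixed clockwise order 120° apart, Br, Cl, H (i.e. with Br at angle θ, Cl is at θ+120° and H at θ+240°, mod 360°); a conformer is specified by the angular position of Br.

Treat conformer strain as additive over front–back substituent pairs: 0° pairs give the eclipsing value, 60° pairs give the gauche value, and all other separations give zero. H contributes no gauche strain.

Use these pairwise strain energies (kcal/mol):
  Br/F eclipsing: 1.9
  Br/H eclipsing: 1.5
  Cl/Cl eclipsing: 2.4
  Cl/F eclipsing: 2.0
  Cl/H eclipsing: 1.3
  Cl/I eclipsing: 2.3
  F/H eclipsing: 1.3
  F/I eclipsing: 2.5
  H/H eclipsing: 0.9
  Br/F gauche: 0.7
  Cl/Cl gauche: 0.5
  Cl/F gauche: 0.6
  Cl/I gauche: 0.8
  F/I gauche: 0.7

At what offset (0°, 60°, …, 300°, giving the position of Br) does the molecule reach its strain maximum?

Br at 0° is eclipsed. H at 0° is eclipsed with Br at 0° (1.5); F at 120° is eclipsed with Cl at 120° (2.0); H at 240° is eclipsed with H at 240° (0.9). Total 4.4 kcal/mol.
Br at 60° is staggered. F at 120° is gauche with Br at 60° (0.7); F at 120° is gauche with Cl at 180° (0.6). Total 1.3 kcal/mol.
Br at 120° is eclipsed. H at 0° is eclipsed with H at 0° (0.9); F at 120° is eclipsed with Br at 120° (1.9); H at 240° is eclipsed with Cl at 240° (1.3). Total 4.1 kcal/mol.
Br at 180° is staggered. F at 120° is gauche with Br at 180° (0.7). Total 0.7 kcal/mol.
Br at 240° is eclipsed. H at 0° is eclipsed with Cl at 0° (1.3); F at 120° is eclipsed with H at 120° (1.3); H at 240° is eclipsed with Br at 240° (1.5). Total 4.1 kcal/mol.
Br at 300° is staggered. F at 120° is gauche with Cl at 60° (0.6). Total 0.6 kcal/mol.
The maximum (4.4 kcal/mol) occurs with Br at 0°.

0°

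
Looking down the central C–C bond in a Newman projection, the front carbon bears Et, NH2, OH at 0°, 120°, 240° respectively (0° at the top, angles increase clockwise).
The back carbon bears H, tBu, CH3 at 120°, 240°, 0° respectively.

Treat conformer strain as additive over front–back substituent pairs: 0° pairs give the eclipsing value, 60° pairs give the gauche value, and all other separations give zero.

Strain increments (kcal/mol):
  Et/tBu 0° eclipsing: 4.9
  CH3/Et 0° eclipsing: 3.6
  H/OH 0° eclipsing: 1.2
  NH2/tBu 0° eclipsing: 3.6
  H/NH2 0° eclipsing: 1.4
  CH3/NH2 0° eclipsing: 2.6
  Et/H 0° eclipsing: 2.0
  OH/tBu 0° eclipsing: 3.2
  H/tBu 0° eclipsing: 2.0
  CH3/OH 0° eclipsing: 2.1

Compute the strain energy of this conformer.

This conformer (eclipsed): Et(0°)/CH3(0°) eclipsed 3.6; NH2(120°)/H(120°) eclipsed 1.4; OH(240°)/tBu(240°) eclipsed 3.2 → 8.2 kcal/mol.

8.2 kcal/mol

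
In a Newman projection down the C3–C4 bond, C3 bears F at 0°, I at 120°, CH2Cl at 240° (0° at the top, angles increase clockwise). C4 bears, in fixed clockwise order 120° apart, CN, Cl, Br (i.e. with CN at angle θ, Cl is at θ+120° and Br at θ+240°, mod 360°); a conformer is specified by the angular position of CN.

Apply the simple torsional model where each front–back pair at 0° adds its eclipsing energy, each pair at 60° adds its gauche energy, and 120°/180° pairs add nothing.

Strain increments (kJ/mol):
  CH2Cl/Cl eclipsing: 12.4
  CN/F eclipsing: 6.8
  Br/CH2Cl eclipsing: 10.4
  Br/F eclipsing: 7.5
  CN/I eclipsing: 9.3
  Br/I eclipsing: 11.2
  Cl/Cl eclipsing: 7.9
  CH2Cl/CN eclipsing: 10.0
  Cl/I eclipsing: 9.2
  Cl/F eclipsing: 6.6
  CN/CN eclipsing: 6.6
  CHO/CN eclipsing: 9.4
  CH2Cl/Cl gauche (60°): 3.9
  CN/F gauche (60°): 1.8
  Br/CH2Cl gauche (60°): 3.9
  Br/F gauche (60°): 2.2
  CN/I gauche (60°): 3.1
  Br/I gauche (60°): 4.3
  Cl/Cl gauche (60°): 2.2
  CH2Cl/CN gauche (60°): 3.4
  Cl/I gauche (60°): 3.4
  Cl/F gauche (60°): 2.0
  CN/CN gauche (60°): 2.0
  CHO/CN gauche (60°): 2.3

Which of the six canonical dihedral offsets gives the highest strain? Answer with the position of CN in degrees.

120°

CN at 0° is eclipsed. F at 0° is eclipsed with CN at 0° (6.8); I at 120° is eclipsed with Cl at 120° (9.2); CH2Cl at 240° is eclipsed with Br at 240° (10.4). Total 26.4 kJ/mol.
CN at 60° is staggered. F at 0° is gauche with CN at 60° (1.8); F at 0° is gauche with Br at 300° (2.2); I at 120° is gauche with CN at 60° (3.1); I at 120° is gauche with Cl at 180° (3.4); CH2Cl at 240° is gauche with Cl at 180° (3.9); CH2Cl at 240° is gauche with Br at 300° (3.9). Total 18.3 kJ/mol.
CN at 120° is eclipsed. F at 0° is eclipsed with Br at 0° (7.5); I at 120° is eclipsed with CN at 120° (9.3); CH2Cl at 240° is eclipsed with Cl at 240° (12.4). Total 29.2 kJ/mol.
CN at 180° is staggered. F at 0° is gauche with Cl at 300° (2.0); F at 0° is gauche with Br at 60° (2.2); I at 120° is gauche with CN at 180° (3.1); I at 120° is gauche with Br at 60° (4.3); CH2Cl at 240° is gauche with CN at 180° (3.4); CH2Cl at 240° is gauche with Cl at 300° (3.9). Total 18.9 kJ/mol.
CN at 240° is eclipsed. F at 0° is eclipsed with Cl at 0° (6.6); I at 120° is eclipsed with Br at 120° (11.2); CH2Cl at 240° is eclipsed with CN at 240° (10.0). Total 27.8 kJ/mol.
CN at 300° is staggered. F at 0° is gauche with CN at 300° (1.8); F at 0° is gauche with Cl at 60° (2.0); I at 120° is gauche with Cl at 60° (3.4); I at 120° is gauche with Br at 180° (4.3); CH2Cl at 240° is gauche with CN at 300° (3.4); CH2Cl at 240° is gauche with Br at 180° (3.9). Total 18.8 kJ/mol.
The maximum (29.2 kJ/mol) occurs with CN at 120°.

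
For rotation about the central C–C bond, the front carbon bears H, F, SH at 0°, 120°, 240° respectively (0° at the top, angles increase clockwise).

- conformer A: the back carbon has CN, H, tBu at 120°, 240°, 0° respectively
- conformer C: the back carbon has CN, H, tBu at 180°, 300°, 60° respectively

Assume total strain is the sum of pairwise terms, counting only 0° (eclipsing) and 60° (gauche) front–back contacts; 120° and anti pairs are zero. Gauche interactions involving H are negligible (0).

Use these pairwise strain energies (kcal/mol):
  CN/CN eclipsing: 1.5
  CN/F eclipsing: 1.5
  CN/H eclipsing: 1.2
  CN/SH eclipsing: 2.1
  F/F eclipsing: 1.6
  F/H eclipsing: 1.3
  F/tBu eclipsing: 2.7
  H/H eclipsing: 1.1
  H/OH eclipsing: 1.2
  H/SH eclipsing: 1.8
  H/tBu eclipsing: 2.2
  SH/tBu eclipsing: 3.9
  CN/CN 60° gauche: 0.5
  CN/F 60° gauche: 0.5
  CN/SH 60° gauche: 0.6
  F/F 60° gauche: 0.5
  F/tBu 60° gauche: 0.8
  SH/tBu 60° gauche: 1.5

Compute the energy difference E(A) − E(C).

+3.6 kcal/mol

A (eclipsed): H–tBu eclipsed, F–CN eclipsed, SH–H eclipsed; 2.2 + 1.5 + 1.8 = 5.5 kcal/mol.
C (staggered): F–CN gauche, F–tBu gauche, SH–CN gauche; 0.5 + 0.8 + 0.6 = 1.9 kcal/mol.
E(A) − E(C) = 5.5 − 1.9 = +3.6 kcal/mol.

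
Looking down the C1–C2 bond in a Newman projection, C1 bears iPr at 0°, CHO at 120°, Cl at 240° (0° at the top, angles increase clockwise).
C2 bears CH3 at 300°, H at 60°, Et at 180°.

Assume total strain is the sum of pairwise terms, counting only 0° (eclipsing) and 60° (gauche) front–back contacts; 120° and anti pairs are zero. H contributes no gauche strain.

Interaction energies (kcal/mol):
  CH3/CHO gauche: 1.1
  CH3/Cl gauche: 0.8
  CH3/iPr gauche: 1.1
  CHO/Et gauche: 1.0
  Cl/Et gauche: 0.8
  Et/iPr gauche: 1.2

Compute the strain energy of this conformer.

3.7 kcal/mol

This conformer (staggered): iPr–CH3 gauche, CHO–Et gauche, Cl–CH3 gauche, Cl–Et gauche; 1.1 + 1.0 + 0.8 + 0.8 = 3.7 kcal/mol.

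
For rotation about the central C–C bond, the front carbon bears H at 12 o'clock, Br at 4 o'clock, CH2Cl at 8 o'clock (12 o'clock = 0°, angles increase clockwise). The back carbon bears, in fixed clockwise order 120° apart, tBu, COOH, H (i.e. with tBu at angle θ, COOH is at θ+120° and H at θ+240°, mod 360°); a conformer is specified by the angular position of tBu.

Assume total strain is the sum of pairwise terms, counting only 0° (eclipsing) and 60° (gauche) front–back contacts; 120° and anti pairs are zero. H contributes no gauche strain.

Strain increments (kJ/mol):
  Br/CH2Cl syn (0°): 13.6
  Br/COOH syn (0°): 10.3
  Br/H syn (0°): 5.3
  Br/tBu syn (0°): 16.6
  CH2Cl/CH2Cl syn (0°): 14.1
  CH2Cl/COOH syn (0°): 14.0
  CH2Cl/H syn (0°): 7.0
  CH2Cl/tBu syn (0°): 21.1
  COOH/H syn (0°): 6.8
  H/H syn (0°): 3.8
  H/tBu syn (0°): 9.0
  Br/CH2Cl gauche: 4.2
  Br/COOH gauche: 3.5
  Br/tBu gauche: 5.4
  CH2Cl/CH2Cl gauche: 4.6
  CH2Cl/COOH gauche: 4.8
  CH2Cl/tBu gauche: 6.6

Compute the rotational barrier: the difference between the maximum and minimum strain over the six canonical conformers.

tBu at 0° (eclipsed): H(0°)/tBu(0°) eclipsed 9.0; Br(120°)/COOH(120°) eclipsed 10.3; CH2Cl(240°)/H(240°) eclipsed 7.0 → 26.3 kJ/mol.
tBu at 60° (staggered): Br(120°)/tBu(60°) gauche 5.4; Br(120°)/COOH(180°) gauche 3.5; CH2Cl(240°)/COOH(180°) gauche 4.8 → 13.7 kJ/mol.
tBu at 120° (eclipsed): H(0°)/H(0°) eclipsed 3.8; Br(120°)/tBu(120°) eclipsed 16.6; CH2Cl(240°)/COOH(240°) eclipsed 14.0 → 34.4 kJ/mol.
tBu at 180° (staggered): Br(120°)/tBu(180°) gauche 5.4; CH2Cl(240°)/tBu(180°) gauche 6.6; CH2Cl(240°)/COOH(300°) gauche 4.8 → 16.8 kJ/mol.
tBu at 240° (eclipsed): H(0°)/COOH(0°) eclipsed 6.8; Br(120°)/H(120°) eclipsed 5.3; CH2Cl(240°)/tBu(240°) eclipsed 21.1 → 33.2 kJ/mol.
tBu at 300° (staggered): Br(120°)/COOH(60°) gauche 3.5; CH2Cl(240°)/tBu(300°) gauche 6.6 → 10.1 kJ/mol.
Max at 120° (34.4 kJ/mol), min at 300° (10.1 kJ/mol); barrier = 24.3 kJ/mol.

24.3 kJ/mol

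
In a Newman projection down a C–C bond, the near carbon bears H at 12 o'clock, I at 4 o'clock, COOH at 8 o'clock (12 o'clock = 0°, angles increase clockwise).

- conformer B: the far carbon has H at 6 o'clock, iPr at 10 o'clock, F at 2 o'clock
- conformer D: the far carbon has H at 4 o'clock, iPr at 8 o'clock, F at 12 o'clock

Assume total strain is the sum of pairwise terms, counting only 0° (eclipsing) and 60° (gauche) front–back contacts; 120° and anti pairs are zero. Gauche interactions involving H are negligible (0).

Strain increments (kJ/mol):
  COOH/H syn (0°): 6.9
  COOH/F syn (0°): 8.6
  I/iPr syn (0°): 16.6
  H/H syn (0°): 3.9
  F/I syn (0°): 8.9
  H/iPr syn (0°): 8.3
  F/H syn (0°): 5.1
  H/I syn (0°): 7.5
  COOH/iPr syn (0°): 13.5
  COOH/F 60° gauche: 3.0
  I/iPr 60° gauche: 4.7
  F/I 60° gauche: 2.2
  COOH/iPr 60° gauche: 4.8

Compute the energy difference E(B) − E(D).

B is staggered. I at 120° is gauche with F at 60° (2.2); COOH at 240° is gauche with iPr at 300° (4.8). Total 7.0 kJ/mol.
D is eclipsed. H at 0° is eclipsed with F at 0° (5.1); I at 120° is eclipsed with H at 120° (7.5); COOH at 240° is eclipsed with iPr at 240° (13.5). Total 26.1 kJ/mol.
E(B) − E(D) = 7.0 − 26.1 = -19.1 kJ/mol.

-19.1 kJ/mol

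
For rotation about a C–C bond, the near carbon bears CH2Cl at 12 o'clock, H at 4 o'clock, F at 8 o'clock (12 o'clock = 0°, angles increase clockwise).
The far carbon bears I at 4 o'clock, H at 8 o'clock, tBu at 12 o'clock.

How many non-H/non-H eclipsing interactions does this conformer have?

1

Non-H eclipsing pairs: CH2Cl(0°)/tBu(0°) — 1 interaction.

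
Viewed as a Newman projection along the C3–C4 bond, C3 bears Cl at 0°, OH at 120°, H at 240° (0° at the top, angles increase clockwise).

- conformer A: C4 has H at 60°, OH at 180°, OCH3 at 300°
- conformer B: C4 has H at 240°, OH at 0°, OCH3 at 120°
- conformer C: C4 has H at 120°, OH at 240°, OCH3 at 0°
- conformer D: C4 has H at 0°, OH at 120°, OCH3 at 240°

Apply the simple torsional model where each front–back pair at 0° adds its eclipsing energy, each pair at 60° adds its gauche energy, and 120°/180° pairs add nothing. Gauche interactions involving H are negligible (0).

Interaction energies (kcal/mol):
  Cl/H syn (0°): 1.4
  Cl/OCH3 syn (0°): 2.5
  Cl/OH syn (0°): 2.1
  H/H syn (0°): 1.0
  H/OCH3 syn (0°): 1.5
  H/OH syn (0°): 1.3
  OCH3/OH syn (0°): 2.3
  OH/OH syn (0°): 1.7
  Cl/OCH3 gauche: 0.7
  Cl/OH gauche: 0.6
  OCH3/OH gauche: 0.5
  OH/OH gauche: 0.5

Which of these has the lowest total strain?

A (staggered): Cl–OCH3 gauche, OH–OH gauche; 0.7 + 0.5 = 1.2 kcal/mol.
B (eclipsed): Cl–OH eclipsed, OH–OCH3 eclipsed, H–H eclipsed; 2.1 + 2.3 + 1.0 = 5.4 kcal/mol.
C (eclipsed): Cl–OCH3 eclipsed, OH–H eclipsed, H–OH eclipsed; 2.5 + 1.3 + 1.3 = 5.1 kcal/mol.
D (eclipsed): Cl–H eclipsed, OH–OH eclipsed, H–OCH3 eclipsed; 1.4 + 1.7 + 1.5 = 4.6 kcal/mol.
A has the lowest total (1.2 kcal/mol).

A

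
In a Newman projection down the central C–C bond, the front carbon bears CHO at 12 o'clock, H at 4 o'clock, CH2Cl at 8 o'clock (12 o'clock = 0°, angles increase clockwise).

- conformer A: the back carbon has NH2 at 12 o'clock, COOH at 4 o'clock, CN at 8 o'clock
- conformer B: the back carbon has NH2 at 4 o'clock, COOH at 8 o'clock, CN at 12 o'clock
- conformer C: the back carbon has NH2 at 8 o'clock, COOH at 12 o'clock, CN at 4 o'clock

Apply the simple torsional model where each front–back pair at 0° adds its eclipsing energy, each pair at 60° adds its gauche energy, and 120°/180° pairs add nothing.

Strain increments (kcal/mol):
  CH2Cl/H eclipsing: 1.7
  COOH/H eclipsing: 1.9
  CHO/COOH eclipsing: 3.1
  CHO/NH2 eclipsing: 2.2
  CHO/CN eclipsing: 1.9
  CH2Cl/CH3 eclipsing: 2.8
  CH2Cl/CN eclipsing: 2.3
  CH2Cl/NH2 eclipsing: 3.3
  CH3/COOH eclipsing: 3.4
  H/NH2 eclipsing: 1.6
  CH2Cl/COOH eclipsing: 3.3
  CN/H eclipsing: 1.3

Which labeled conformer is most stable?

A is eclipsed. CHO at 0° is eclipsed with NH2 at 0° (2.2); H at 120° is eclipsed with COOH at 120° (1.9); CH2Cl at 240° is eclipsed with CN at 240° (2.3). Total 6.4 kcal/mol.
B is eclipsed. CHO at 0° is eclipsed with CN at 0° (1.9); H at 120° is eclipsed with NH2 at 120° (1.6); CH2Cl at 240° is eclipsed with COOH at 240° (3.3). Total 6.8 kcal/mol.
C is eclipsed. CHO at 0° is eclipsed with COOH at 0° (3.1); H at 120° is eclipsed with CN at 120° (1.3); CH2Cl at 240° is eclipsed with NH2 at 240° (3.3). Total 7.7 kcal/mol.
A has the lowest total (6.4 kcal/mol).

A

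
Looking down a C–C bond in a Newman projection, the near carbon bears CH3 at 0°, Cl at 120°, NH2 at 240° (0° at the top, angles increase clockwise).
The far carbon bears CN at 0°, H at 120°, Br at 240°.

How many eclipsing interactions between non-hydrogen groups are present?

Non-H eclipsing pairs: CH3(0°)/CN(0°); NH2(240°)/Br(240°) — 2 interactions.

2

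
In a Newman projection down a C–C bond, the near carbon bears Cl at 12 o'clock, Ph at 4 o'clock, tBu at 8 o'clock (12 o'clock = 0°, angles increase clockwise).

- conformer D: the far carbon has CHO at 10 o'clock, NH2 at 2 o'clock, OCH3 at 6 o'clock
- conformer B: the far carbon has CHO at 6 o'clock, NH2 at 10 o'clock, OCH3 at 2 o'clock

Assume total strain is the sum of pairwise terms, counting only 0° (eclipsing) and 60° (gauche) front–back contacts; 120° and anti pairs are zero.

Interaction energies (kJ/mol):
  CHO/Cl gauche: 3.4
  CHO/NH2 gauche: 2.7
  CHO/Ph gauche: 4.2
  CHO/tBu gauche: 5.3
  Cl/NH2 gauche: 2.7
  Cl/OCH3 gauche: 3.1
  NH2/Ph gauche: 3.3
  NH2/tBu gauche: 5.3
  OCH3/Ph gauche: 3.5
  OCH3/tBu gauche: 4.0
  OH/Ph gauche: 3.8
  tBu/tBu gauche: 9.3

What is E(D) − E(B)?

-1.9 kJ/mol

D (staggered): Cl(0°)/CHO(300°) gauche 3.4; Cl(0°)/NH2(60°) gauche 2.7; Ph(120°)/NH2(60°) gauche 3.3; Ph(120°)/OCH3(180°) gauche 3.5; tBu(240°)/CHO(300°) gauche 5.3; tBu(240°)/OCH3(180°) gauche 4.0 → 22.2 kJ/mol.
B (staggered): Cl(0°)/NH2(300°) gauche 2.7; Cl(0°)/OCH3(60°) gauche 3.1; Ph(120°)/CHO(180°) gauche 4.2; Ph(120°)/OCH3(60°) gauche 3.5; tBu(240°)/CHO(180°) gauche 5.3; tBu(240°)/NH2(300°) gauche 5.3 → 24.1 kJ/mol.
E(D) − E(B) = 22.2 − 24.1 = -1.9 kJ/mol.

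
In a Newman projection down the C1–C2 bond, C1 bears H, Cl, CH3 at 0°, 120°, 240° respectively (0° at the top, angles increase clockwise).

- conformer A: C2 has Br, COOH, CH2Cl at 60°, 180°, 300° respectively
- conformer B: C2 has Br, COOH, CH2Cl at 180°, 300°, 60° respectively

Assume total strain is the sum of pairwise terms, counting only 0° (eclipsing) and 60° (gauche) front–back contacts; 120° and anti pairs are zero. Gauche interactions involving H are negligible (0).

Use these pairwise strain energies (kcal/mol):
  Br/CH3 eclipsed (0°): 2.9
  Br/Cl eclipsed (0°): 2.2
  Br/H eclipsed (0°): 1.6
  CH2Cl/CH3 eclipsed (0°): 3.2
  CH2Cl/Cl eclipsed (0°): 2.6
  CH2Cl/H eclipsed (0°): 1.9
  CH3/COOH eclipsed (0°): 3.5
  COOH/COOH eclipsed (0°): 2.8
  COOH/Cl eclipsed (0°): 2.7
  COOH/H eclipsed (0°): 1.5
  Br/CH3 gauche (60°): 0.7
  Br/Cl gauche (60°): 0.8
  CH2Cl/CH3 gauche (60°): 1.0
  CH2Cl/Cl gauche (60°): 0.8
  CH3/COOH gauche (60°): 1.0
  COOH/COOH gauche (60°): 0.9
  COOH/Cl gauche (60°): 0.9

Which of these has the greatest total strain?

A is staggered. Cl at 120° is gauche with Br at 60° (0.8); Cl at 120° is gauche with COOH at 180° (0.9); CH3 at 240° is gauche with COOH at 180° (1.0); CH3 at 240° is gauche with CH2Cl at 300° (1.0). Total 3.7 kcal/mol.
B is staggered. Cl at 120° is gauche with Br at 180° (0.8); Cl at 120° is gauche with CH2Cl at 60° (0.8); CH3 at 240° is gauche with Br at 180° (0.7); CH3 at 240° is gauche with COOH at 300° (1.0). Total 3.3 kcal/mol.
A has the highest total (3.7 kcal/mol).

A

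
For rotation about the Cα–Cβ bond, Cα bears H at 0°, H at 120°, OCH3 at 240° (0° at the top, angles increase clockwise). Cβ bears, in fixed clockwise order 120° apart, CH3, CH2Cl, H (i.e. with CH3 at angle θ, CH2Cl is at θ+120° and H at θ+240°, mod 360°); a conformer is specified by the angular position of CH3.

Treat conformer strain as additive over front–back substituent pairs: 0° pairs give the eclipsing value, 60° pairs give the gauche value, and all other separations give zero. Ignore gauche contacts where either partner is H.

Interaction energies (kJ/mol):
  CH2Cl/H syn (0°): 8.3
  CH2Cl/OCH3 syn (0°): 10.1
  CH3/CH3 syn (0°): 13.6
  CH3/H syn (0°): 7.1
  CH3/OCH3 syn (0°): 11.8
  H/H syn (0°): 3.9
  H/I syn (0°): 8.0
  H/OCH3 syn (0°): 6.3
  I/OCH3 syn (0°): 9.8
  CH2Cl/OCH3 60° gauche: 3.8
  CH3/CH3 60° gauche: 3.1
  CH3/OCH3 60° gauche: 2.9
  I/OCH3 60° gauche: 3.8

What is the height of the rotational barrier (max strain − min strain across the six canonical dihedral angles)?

CH3 at 0° (eclipsed): H(0°)/CH3(0°) eclipsed 7.1; H(120°)/CH2Cl(120°) eclipsed 8.3; OCH3(240°)/H(240°) eclipsed 6.3 → 21.7 kJ/mol.
CH3 at 60° (staggered): OCH3(240°)/CH2Cl(180°) gauche 3.8 → 3.8 kJ/mol.
CH3 at 120° (eclipsed): H(0°)/H(0°) eclipsed 3.9; H(120°)/CH3(120°) eclipsed 7.1; OCH3(240°)/CH2Cl(240°) eclipsed 10.1 → 21.1 kJ/mol.
CH3 at 180° (staggered): OCH3(240°)/CH3(180°) gauche 2.9; OCH3(240°)/CH2Cl(300°) gauche 3.8 → 6.7 kJ/mol.
CH3 at 240° (eclipsed): H(0°)/CH2Cl(0°) eclipsed 8.3; H(120°)/H(120°) eclipsed 3.9; OCH3(240°)/CH3(240°) eclipsed 11.8 → 24.0 kJ/mol.
CH3 at 300° (staggered): OCH3(240°)/CH3(300°) gauche 2.9 → 2.9 kJ/mol.
Max at 240° (24.0 kJ/mol), min at 300° (2.9 kJ/mol); barrier = 21.1 kJ/mol.

21.1 kJ/mol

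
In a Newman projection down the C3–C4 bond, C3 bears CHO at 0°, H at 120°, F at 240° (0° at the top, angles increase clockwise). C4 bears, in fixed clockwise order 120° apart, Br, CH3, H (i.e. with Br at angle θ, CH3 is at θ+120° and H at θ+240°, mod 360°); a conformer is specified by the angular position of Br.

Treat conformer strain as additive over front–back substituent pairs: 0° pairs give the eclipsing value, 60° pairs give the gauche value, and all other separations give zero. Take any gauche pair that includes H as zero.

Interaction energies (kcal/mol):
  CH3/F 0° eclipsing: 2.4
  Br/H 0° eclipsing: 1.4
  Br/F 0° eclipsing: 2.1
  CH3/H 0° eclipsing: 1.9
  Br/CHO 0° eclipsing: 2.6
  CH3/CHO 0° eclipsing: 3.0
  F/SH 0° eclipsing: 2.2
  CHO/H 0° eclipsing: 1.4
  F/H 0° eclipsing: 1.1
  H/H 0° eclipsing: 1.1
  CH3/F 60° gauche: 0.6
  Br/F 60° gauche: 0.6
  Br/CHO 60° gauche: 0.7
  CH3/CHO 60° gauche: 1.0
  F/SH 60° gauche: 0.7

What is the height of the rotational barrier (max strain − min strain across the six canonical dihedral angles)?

Br at 0° is eclipsed. CHO at 0° is eclipsed with Br at 0° (2.6); H at 120° is eclipsed with CH3 at 120° (1.9); F at 240° is eclipsed with H at 240° (1.1). Total 5.6 kcal/mol.
Br at 60° is staggered. CHO at 0° is gauche with Br at 60° (0.7); F at 240° is gauche with CH3 at 180° (0.6). Total 1.3 kcal/mol.
Br at 120° is eclipsed. CHO at 0° is eclipsed with H at 0° (1.4); H at 120° is eclipsed with Br at 120° (1.4); F at 240° is eclipsed with CH3 at 240° (2.4). Total 5.2 kcal/mol.
Br at 180° is staggered. CHO at 0° is gauche with CH3 at 300° (1.0); F at 240° is gauche with Br at 180° (0.6); F at 240° is gauche with CH3 at 300° (0.6). Total 2.2 kcal/mol.
Br at 240° is eclipsed. CHO at 0° is eclipsed with CH3 at 0° (3.0); H at 120° is eclipsed with H at 120° (1.1); F at 240° is eclipsed with Br at 240° (2.1). Total 6.2 kcal/mol.
Br at 300° is staggered. CHO at 0° is gauche with Br at 300° (0.7); CHO at 0° is gauche with CH3 at 60° (1.0); F at 240° is gauche with Br at 300° (0.6). Total 2.3 kcal/mol.
Max at 240° (6.2 kcal/mol), min at 60° (1.3 kcal/mol); barrier = 4.9 kcal/mol.

4.9 kcal/mol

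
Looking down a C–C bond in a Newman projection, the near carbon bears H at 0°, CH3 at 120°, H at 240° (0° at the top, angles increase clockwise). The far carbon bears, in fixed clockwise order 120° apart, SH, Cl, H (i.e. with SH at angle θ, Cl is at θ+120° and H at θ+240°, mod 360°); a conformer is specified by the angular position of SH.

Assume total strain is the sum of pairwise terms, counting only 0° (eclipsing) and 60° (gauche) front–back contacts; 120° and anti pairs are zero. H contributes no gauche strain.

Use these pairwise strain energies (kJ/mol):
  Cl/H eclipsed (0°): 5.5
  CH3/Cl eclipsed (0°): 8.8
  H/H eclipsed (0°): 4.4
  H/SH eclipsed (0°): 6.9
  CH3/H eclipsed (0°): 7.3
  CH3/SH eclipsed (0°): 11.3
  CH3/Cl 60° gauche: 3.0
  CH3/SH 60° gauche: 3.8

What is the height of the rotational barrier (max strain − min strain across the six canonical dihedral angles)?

SH at 0° (eclipsed): H(0°)/SH(0°) eclipsed 6.9; CH3(120°)/Cl(120°) eclipsed 8.8; H(240°)/H(240°) eclipsed 4.4 → 20.1 kJ/mol.
SH at 60° (staggered): CH3(120°)/SH(60°) gauche 3.8; CH3(120°)/Cl(180°) gauche 3.0 → 6.8 kJ/mol.
SH at 120° (eclipsed): H(0°)/H(0°) eclipsed 4.4; CH3(120°)/SH(120°) eclipsed 11.3; H(240°)/Cl(240°) eclipsed 5.5 → 21.2 kJ/mol.
SH at 180° (staggered): CH3(120°)/SH(180°) gauche 3.8 → 3.8 kJ/mol.
SH at 240° (eclipsed): H(0°)/Cl(0°) eclipsed 5.5; CH3(120°)/H(120°) eclipsed 7.3; H(240°)/SH(240°) eclipsed 6.9 → 19.7 kJ/mol.
SH at 300° (staggered): CH3(120°)/Cl(60°) gauche 3.0 → 3.0 kJ/mol.
Max at 120° (21.2 kJ/mol), min at 300° (3.0 kJ/mol); barrier = 18.2 kJ/mol.

18.2 kJ/mol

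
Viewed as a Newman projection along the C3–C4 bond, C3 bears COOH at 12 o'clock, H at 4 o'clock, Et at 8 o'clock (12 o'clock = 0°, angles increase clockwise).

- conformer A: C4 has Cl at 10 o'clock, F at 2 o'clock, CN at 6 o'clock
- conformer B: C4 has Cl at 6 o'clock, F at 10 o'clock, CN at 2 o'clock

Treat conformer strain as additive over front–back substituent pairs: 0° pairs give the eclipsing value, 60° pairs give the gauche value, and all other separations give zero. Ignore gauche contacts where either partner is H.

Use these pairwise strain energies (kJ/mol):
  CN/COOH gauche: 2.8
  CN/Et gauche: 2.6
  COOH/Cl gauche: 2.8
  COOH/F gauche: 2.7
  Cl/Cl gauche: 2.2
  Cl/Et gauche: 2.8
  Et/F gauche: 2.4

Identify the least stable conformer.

A is staggered. COOH at 0° is gauche with Cl at 300° (2.8); COOH at 0° is gauche with F at 60° (2.7); Et at 240° is gauche with Cl at 300° (2.8); Et at 240° is gauche with CN at 180° (2.6). Total 10.9 kJ/mol.
B is staggered. COOH at 0° is gauche with F at 300° (2.7); COOH at 0° is gauche with CN at 60° (2.8); Et at 240° is gauche with Cl at 180° (2.8); Et at 240° is gauche with F at 300° (2.4). Total 10.7 kJ/mol.
A has the highest total (10.9 kJ/mol).

A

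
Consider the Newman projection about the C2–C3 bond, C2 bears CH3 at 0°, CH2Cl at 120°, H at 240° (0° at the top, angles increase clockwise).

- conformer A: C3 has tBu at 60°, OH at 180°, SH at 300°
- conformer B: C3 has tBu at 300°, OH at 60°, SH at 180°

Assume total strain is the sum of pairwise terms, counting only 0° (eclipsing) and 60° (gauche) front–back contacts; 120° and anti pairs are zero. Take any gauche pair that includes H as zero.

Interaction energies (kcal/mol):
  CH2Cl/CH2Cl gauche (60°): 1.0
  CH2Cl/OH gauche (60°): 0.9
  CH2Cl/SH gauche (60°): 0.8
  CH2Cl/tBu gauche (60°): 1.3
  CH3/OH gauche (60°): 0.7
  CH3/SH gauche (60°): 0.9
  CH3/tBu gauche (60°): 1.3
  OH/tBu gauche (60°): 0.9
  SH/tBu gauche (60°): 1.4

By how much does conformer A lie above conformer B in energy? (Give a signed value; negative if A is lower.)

+0.7 kcal/mol

A is staggered. CH3 at 0° is gauche with tBu at 60° (1.3); CH3 at 0° is gauche with SH at 300° (0.9); CH2Cl at 120° is gauche with tBu at 60° (1.3); CH2Cl at 120° is gauche with OH at 180° (0.9). Total 4.4 kcal/mol.
B is staggered. CH3 at 0° is gauche with tBu at 300° (1.3); CH3 at 0° is gauche with OH at 60° (0.7); CH2Cl at 120° is gauche with OH at 60° (0.9); CH2Cl at 120° is gauche with SH at 180° (0.8). Total 3.7 kcal/mol.
E(A) − E(B) = 4.4 − 3.7 = +0.7 kcal/mol.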